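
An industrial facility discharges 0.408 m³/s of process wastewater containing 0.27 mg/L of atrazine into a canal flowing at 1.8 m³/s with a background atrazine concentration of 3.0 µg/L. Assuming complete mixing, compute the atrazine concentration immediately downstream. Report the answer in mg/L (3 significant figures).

3.0 µg/L = 0.003 mg/L.
By mass balance at complete mixing, C = (0.408·0.27 + 1.8·0.003) / (0.408 + 1.8) = 0.1156/2.208 = 0.05234 mg/L.

0.0523 mg/L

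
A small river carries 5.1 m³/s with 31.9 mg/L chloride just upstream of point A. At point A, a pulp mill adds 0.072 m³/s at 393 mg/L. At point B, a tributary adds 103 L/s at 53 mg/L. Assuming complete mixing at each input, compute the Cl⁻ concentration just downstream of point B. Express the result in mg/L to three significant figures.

37.2 mg/L

After input A: C = (5.1·31.9 + 0.072·393) / 5.172 = 36.93 mg/L.
103 L/s = 0.103 m³/s.
After input B: C = (5.172·36.93 + 0.103·53) / 5.275 = 37.24 mg/L.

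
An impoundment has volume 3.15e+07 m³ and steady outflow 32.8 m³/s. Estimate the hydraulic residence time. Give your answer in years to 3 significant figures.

0.0304 yr

Q = 32.8 m³/s × 3.156e+07 s/yr = 1.035e+09 m³/yr.
Hydraulic residence time τ = V/Q = 3.15e+07/1.035e+09 = 0.03043 yr.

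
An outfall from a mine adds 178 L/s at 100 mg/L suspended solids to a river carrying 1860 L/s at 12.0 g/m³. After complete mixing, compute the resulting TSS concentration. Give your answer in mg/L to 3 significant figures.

19.7 mg/L

178 L/s = 0.178 m³/s.
1860 L/s = 1.86 m³/s.
Conservation of mass across the mixing zone: C = (0.178·100 + 1.86·12) / (0.178 + 1.86) = 40.12/2.038 = 19.69 mg/L.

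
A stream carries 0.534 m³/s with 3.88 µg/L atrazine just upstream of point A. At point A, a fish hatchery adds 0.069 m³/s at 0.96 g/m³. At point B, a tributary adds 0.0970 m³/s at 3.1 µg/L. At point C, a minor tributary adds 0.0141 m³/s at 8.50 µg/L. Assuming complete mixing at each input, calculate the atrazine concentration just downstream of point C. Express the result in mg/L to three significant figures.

3.88 µg/L = 0.00388 mg/L.
After input A: C = (0.534·0.00388 + 0.069·0.96) / 0.603 = 0.1133 mg/L.
3.1 µg/L = 0.0031 mg/L.
After input B: C = (0.603·0.1133 + 0.097·0.0031) / 0.7 = 0.09802 mg/L.
8.50 µg/L = 0.0085 mg/L.
After input C: C = (0.7·0.09802 + 0.0141·0.0085) / 0.7141 = 0.09625 mg/L.

0.0963 mg/L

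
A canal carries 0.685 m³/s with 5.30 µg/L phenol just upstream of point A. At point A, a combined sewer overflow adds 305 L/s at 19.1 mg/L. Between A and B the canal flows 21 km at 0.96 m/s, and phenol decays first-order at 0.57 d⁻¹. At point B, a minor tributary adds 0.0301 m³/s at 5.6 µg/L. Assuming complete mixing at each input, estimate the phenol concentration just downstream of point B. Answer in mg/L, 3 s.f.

5.30 µg/L = 0.0053 mg/L.
305 L/s = 0.305 m³/s.
After input A: C = (0.685·0.0053 + 0.305·19.1) / 0.99 = 5.888 mg/L.
Over the 21 km reach to input B (t = 2.188e+04 s = 0.2532 d), decay gives C = 5.888·exp(−0.57·0.2532) = 5.097 mg/L.
5.6 µg/L = 0.0056 mg/L.
After input B: C = (0.99·5.097 + 0.0301·0.0056) / 1.02 = 4.947 mg/L.

4.95 mg/L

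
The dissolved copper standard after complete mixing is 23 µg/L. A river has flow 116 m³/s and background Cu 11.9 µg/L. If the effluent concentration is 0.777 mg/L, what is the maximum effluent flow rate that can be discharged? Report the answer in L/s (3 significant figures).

1710 L/s

11.9 µg/L = 0.0119 mg/L.
23 µg/L = 0.023 mg/L.
Mass balance at complete mixing: C_std·(Q_w + Q_r) = Q_w·C_e + Q_r·C_b.
Rearranging, Q_w = Q_r·(C_std − C_b)/(C_e − C_std) = 116·(0.023 − 0.0119) / (0.777 − 0.023) = 1.708 m³/s.
= 1708 L/s.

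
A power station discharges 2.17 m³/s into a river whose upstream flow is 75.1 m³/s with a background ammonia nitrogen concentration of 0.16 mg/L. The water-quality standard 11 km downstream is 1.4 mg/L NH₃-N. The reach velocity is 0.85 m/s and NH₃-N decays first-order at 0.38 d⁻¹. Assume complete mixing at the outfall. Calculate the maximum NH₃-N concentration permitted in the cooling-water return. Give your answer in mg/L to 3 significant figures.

47.2 mg/L

Travel time to the compliance point: t = 1.1e+04/0.85 = 1.294e+04 s = 0.1498 d; decay factor exp(−0.38·0.1498) = 0.9447.
So the concentration just after mixing may be at most 1.4/0.9447 = 1.482 mg/L.
Mass balance: 1.482·77.27 = 2.17·Cₑ + 75.1·0.16.
Cₑ = (114.5 − 12.02) / 2.17 = 47.23 mg/L.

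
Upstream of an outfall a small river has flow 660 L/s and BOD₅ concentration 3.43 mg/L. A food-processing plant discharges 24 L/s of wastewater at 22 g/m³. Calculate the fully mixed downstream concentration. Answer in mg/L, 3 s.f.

4.08 mg/L

24 L/s = 0.024 m³/s.
660 L/s = 0.66 m³/s.
Flow-weighted mixing gives C = (0.024·22 + 0.66·3.43) / (0.024 + 0.66) = 2.792/0.684 = 4.082 mg/L.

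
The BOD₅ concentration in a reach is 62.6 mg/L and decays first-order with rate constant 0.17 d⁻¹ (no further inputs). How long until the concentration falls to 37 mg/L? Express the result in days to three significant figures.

3.09 d

t = ln(C₀/C)/k = ln(62.6/37)/0.17 = 0.5258/0.17 = 3.093 d.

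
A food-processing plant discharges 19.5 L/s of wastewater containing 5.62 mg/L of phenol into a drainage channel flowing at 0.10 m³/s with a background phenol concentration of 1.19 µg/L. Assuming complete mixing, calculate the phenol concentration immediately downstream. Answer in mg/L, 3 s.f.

19.5 L/s = 0.0195 m³/s.
1.19 µg/L = 0.00119 mg/L.
By mass balance at complete mixing, C = (0.0195·5.62 + 0.1·0.00119) / (0.0195 + 0.1) = 0.1097/0.1195 = 0.9181 mg/L.

0.918 mg/L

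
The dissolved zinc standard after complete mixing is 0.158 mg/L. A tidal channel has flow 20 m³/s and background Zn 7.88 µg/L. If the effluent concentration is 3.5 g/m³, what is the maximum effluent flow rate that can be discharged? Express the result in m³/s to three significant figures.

7.88 µg/L = 0.00788 mg/L.
Mass balance at complete mixing: C_std·(Q_w + Q_r) = Q_w·C_e + Q_r·C_b.
Rearranging, Q_w = Q_r·(C_std − C_b)/(C_e − C_std) = 20·(0.158 − 0.00788) / (3.5 − 0.158) = 0.8984 m³/s.

0.898 m³/s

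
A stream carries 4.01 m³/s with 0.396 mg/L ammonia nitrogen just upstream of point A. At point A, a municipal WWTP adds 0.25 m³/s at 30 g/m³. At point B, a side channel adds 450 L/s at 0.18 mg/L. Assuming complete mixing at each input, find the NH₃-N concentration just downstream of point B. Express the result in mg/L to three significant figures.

After input A: C = (4.01·0.396 + 0.25·30) / 4.26 = 2.133 mg/L.
450 L/s = 0.45 m³/s.
After input B: C = (4.26·2.133 + 0.45·0.18) / 4.71 = 1.947 mg/L.

1.95 mg/L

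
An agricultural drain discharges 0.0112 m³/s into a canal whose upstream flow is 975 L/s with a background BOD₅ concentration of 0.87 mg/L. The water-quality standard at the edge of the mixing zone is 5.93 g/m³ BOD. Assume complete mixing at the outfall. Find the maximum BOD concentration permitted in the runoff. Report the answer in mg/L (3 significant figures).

446 mg/L

975 L/s = 0.975 m³/s.
Mass balance: 5.93·0.9862 = 0.0112·Cₑ + 0.975·0.87.
Cₑ = (5.848 − 0.8482) / 0.0112 = 446.4 mg/L.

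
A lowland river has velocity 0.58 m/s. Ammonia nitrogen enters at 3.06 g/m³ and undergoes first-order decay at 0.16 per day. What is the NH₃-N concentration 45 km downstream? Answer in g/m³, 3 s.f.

2.65 g/m³

Travel time t = 45 km / 0.58 m/s = 4.5e+04/0.58 = 7.759e+04 s = 0.898 d.
First-order decay: C = 3.06·exp(−0.16·0.898) = 3.06·0.8662 = 2.65 g/m³.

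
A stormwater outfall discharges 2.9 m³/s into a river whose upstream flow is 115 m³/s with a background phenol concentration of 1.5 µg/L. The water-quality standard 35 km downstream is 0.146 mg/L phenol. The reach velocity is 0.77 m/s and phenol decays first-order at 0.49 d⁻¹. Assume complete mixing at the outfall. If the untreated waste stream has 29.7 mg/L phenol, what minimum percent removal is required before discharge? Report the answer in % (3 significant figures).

1.5 µg/L = 0.0015 mg/L.
Travel time to the compliance point: t = 3.5e+04/0.77 = 4.545e+04 s = 0.5261 d; decay factor exp(−0.49·0.5261) = 0.7728.
So the concentration just after mixing may be at most 0.146/0.7728 = 0.1889 mg/L.
Mass balance: 0.1889·117.9 = 2.9·Cₑ + 115·0.0015.
Cₑ = (22.28 − 0.1725) / 2.9 = 7.622 mg/L.
Required removal = 1 − 7.622/29.7 = 74.34 %.

74.3 %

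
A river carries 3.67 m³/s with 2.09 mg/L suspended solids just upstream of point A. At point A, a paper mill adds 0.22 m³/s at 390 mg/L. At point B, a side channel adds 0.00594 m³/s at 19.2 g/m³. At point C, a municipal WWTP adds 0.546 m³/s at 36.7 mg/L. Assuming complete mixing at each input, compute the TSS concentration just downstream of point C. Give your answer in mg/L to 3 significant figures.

25.6 mg/L

After input A: C = (3.67·2.09 + 0.22·390) / 3.89 = 24.03 mg/L.
After input B: C = (3.89·24.03 + 0.00594·19.2) / 3.896 = 24.02 mg/L.
After input C: C = (3.896·24.02 + 0.546·36.7) / 4.442 = 25.58 mg/L.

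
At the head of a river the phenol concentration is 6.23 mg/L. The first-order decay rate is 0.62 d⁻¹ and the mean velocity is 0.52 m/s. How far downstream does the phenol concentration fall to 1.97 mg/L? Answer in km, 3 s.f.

83.4 km

From C = C₀·e^(−kt), t = ln(C₀/C)/k = ln(6.23/1.97)/0.62 = 1.151/0.62 = 1.857 d.
Distance = v·t = 0.52 m/s × 1.604e+05 s = 8.343e+04 m = 83.43 km.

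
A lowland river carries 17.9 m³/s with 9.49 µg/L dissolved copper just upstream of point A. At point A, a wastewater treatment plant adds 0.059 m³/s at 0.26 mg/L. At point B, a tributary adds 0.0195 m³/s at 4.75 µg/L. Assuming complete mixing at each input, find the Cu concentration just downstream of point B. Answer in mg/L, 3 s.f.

0.0103 mg/L

9.49 µg/L = 0.00949 mg/L.
After input A: C = (17.9·0.00949 + 0.059·0.26) / 17.96 = 0.01031 mg/L.
4.75 µg/L = 0.00475 mg/L.
After input B: C = (17.96·0.01031 + 0.0195·0.00475) / 17.98 = 0.01031 mg/L.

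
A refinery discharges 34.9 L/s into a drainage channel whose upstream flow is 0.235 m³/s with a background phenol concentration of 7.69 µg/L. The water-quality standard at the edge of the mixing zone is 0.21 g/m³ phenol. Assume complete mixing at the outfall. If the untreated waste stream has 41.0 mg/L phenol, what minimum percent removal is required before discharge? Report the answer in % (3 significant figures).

96.2 %

34.9 L/s = 0.0349 m³/s.
7.69 µg/L = 0.00769 mg/L.
Mass balance: 0.21·0.2699 = 0.0349·Cₑ + 0.235·0.00769.
Cₑ = (0.05668 − 0.001807) / 0.0349 = 1.572 mg/L.
Required removal = 1 − 1.572/41.0 = 96.17 %.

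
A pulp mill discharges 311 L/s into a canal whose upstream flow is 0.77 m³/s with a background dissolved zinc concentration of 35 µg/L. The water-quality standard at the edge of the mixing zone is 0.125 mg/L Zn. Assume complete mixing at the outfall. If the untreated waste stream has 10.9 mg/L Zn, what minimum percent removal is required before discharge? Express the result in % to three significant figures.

96.8 %

311 L/s = 0.311 m³/s.
35 µg/L = 0.035 mg/L.
Mass balance: 0.125·1.081 = 0.311·Cₑ + 0.77·0.035.
Cₑ = (0.1351 − 0.02695) / 0.311 = 0.3478 mg/L.
Required removal = 1 − 0.3478/10.9 = 96.81 %.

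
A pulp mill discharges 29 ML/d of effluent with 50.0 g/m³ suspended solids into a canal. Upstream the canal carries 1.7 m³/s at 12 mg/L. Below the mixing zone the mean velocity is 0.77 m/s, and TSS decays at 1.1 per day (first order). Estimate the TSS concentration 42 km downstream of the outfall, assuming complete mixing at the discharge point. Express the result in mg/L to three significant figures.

29 ML/d = 0.3356 m³/s.
After complete mixing, C₀ = (0.3356·50 + 1.7·12) / 2.036 = 18.27 mg/L.
Travel time t = 4.2e+04 m / 0.77 m/s = 5.455e+04 s = 0.6313 d.
C = 18.27·exp(−1.1·0.6313) = 18.27·0.4994 = 9.121 mg/L.

9.12 mg/L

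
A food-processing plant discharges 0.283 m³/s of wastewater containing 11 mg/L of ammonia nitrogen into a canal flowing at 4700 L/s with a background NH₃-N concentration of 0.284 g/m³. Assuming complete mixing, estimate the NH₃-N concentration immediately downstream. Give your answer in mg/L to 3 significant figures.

0.893 mg/L

4700 L/s = 4.7 m³/s.
Conservation of mass across the mixing zone: C = (0.283·11 + 4.7·0.284) / (0.283 + 4.7) = 4.448/4.983 = 0.8926 mg/L.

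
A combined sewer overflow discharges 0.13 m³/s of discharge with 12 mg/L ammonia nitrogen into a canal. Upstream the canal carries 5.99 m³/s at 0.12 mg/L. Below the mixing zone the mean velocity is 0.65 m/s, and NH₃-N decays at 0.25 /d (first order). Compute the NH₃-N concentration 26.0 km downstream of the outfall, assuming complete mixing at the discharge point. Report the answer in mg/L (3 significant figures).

After complete mixing, C₀ = (0.13·12 + 5.99·0.12) / 6.12 = 0.3724 mg/L.
Travel time t = 2.6e+04 m / 0.65 m/s = 4e+04 s = 0.463 d.
C = 0.3724·exp(−0.25·0.463) = 0.3724·0.8907 = 0.3317 mg/L.

0.332 mg/L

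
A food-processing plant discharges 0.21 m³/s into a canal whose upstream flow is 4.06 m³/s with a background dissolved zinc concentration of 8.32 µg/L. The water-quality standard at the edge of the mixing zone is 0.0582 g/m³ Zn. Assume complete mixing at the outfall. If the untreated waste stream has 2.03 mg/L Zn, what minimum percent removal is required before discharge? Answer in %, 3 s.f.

49.6 %

8.32 µg/L = 0.00832 mg/L.
Mass balance: 0.0582·4.27 = 0.21·Cₑ + 4.06·0.00832.
Cₑ = (0.2485 − 0.03378) / 0.21 = 1.023 mg/L.
Required removal = 1 − 1.023/2.03 = 49.63 %.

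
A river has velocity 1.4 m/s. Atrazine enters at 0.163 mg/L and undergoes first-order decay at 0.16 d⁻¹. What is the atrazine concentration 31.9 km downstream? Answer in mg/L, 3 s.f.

Travel time t = 31.9 km / 1.4 m/s = 3.19e+04/1.4 = 2.279e+04 s = 0.2637 d.
First-order decay: C = 0.163·exp(−0.16·0.2637) = 0.163·0.9587 = 0.1563 mg/L.

0.156 mg/L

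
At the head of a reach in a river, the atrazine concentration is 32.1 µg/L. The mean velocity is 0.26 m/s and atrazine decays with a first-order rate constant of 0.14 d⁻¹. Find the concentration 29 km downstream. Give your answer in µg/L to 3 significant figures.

Travel time t = 29 km / 0.26 m/s = 2.9e+04/0.26 = 1.115e+05 s = 1.291 d.
First-order decay: C = 32.1·exp(−0.14·1.291) = 32.1·0.8347 = 26.79 µg/L.

26.8 µg/L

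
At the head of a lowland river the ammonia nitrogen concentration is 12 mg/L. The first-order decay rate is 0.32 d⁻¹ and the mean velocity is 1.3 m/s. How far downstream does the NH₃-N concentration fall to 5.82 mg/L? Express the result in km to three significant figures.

254 km

From C = C₀·e^(−kt), t = ln(C₀/C)/k = ln(12/5.82)/0.32 = 0.7236/0.32 = 2.261 d.
Distance = v·t = 1.3 m/s × 1.954e+05 s = 2.54e+05 m = 254 km.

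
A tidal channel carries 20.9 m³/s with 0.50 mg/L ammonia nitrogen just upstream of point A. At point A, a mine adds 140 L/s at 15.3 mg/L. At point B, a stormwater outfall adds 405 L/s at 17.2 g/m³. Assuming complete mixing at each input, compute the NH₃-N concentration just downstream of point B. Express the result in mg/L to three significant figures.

140 L/s = 0.14 m³/s.
After input A: C = (20.9·0.5 + 0.14·15.3) / 21.04 = 0.5985 mg/L.
405 L/s = 0.405 m³/s.
After input B: C = (21.04·0.5985 + 0.405·17.2) / 21.45 = 0.912 mg/L.

0.912 mg/L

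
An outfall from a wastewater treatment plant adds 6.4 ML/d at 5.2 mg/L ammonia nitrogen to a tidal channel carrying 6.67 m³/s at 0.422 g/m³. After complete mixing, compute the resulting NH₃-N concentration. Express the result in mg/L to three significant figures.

6.4 ML/d = 0.07407 m³/s.
By mass balance at complete mixing, C = (0.07407·5.2 + 6.67·0.422) / (0.07407 + 6.67) = 3.2/6.744 = 0.4745 mg/L.

0.474 mg/L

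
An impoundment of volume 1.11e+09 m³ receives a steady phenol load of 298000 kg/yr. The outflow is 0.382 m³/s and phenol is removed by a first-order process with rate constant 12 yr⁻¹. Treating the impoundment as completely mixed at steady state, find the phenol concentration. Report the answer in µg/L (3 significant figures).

22.4 µg/L

Outflow Q = 0.382 m³/s × 3.156e+07 s/yr = 1.206e+07 m³/yr.
Steady-state CSTR mass balance: W = Q·C + k·V·C, so C = W/(Q + kV).
Q + kV = 1.206e+07 + 12·1.11e+09 = 1.333e+10 m³/yr.
C = 298000/1.333e+10 = 2.235e-05 kg/m³ = 0.02235 mg/L = 22.35 µg/L.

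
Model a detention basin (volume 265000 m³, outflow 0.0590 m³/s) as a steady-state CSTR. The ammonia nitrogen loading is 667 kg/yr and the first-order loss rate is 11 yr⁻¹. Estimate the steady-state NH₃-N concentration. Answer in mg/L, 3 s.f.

0.140 mg/L

Outflow Q = 0.0590 m³/s × 3.156e+07 s/yr = 1.862e+06 m³/yr.
Steady-state CSTR mass balance: W = Q·C + k·V·C, so C = W/(Q + kV).
Q + kV = 1.862e+06 + 11·265000 = 4.777e+06 m³/yr.
C = 667/4.777e+06 = 0.0001396 kg/m³ = 0.1396 mg/L.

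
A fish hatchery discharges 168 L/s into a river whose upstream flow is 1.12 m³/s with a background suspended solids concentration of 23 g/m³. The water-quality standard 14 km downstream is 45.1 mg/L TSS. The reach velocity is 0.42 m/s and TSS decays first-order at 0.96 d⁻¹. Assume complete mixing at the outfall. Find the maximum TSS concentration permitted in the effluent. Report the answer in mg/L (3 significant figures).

347 mg/L

168 L/s = 0.168 m³/s.
Travel time to the compliance point: t = 1.4e+04/0.42 = 3.333e+04 s = 0.3858 d; decay factor exp(−0.96·0.3858) = 0.6905.
So the concentration just after mixing may be at most 45.1/0.6905 = 65.32 mg/L.
Mass balance: 65.32·1.288 = 0.168·Cₑ + 1.12·23.
Cₑ = (84.13 − 25.76) / 0.168 = 347.4 mg/L.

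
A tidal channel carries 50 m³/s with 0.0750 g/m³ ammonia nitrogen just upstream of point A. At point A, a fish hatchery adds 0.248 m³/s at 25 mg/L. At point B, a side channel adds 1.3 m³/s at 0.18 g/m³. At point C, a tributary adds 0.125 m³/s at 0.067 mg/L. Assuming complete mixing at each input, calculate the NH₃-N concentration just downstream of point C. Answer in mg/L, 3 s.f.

After input A: C = (50·0.075 + 0.248·25) / 50.25 = 0.198 mg/L.
After input B: C = (50.25·0.198 + 1.3·0.18) / 51.55 = 0.1976 mg/L.
After input C: C = (51.55·0.1976 + 0.125·0.067) / 51.67 = 0.1972 mg/L.

0.197 mg/L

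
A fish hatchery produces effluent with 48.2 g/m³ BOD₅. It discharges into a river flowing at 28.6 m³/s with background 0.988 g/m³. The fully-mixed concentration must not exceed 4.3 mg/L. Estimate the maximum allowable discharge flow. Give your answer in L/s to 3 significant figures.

Mass balance at complete mixing: C_std·(Q_w + Q_r) = Q_w·C_e + Q_r·C_b.
Rearranging, Q_w = Q_r·(C_std − C_b)/(C_e − C_std) = 28.6·(4.3 − 0.988) / (48.2 − 4.3) = 2.158 m³/s.
= 2158 L/s.

2160 L/s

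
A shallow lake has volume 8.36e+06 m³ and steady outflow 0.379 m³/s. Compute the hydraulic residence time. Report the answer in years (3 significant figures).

Q = 0.379 m³/s × 3.156e+07 s/yr = 1.196e+07 m³/yr.
Hydraulic residence time τ = V/Q = 8.36e+06/1.196e+07 = 0.699 yr.

0.699 yr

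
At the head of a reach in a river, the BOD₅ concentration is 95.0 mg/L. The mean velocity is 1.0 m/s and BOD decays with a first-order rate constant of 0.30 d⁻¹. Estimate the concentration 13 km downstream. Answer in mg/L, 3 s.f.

Travel time t = 13 km / 1.0 m/s = 1.3e+04/1.0 = 1.3e+04 s = 0.1505 d.
First-order decay: C = 95.0·exp(−0.30·0.1505) = 95.0·0.9559 = 90.81 mg/L.

90.8 mg/L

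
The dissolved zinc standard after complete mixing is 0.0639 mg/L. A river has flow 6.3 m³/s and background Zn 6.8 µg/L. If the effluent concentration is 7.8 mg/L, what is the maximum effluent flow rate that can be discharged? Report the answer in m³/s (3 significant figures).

6.8 µg/L = 0.0068 mg/L.
Mass balance at complete mixing: C_std·(Q_w + Q_r) = Q_w·C_e + Q_r·C_b.
Rearranging, Q_w = Q_r·(C_std − C_b)/(C_e − C_std) = 6.3·(0.0639 − 0.0068) / (7.8 − 0.0639) = 0.0465 m³/s.

0.0465 m³/s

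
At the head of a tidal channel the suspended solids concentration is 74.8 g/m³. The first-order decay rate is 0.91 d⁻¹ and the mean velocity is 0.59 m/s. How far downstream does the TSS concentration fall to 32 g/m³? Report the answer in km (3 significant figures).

From C = C₀·e^(−kt), t = ln(C₀/C)/k = ln(74.8/32)/0.91 = 0.8491/0.91 = 0.9331 d.
Distance = v·t = 0.59 m/s × 8.062e+04 s = 4.756e+04 m = 47.56 km.

47.6 km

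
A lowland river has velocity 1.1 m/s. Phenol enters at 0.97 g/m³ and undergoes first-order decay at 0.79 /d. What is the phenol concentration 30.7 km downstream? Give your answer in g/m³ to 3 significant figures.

0.752 g/m³

Travel time t = 30.7 km / 1.1 m/s = 3.07e+04/1.1 = 2.791e+04 s = 0.323 d.
First-order decay: C = 0.97·exp(−0.79·0.323) = 0.97·0.7748 = 0.7515 g/m³.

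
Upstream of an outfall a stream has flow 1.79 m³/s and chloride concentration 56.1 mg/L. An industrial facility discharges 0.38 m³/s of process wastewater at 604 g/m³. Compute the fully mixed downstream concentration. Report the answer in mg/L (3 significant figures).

By mass balance at complete mixing, C = (0.38·604 + 1.79·56.1) / (0.38 + 1.79) = 329.9/2.17 = 152 mg/L.

152 mg/L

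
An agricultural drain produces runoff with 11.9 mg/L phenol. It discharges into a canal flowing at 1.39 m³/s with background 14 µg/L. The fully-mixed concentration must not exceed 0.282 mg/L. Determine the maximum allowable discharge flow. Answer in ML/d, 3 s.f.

14 µg/L = 0.014 mg/L.
Mass balance at complete mixing: C_std·(Q_w + Q_r) = Q_w·C_e + Q_r·C_b.
Rearranging, Q_w = Q_r·(C_std − C_b)/(C_e − C_std) = 1.39·(0.282 − 0.014) / (11.9 − 0.282) = 0.03206 m³/s.
= 2.77 ML/d.

2.77 ML/d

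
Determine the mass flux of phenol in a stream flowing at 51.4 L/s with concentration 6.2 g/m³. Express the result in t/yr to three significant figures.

51.4 L/s = 0.0514 m³/s.
Mass flux = Q·C = 0.0514 m³/s × 6.2 g/m³ = 0.3187 g/s.
= 0.3187 g/s × 31.56 = 10.06 t/yr.

10.1 t/yr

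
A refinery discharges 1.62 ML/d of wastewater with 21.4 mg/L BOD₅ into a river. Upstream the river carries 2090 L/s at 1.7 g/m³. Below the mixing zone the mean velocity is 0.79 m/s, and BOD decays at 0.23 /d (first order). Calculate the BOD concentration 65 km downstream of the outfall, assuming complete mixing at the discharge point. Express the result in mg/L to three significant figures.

1.51 mg/L

1.62 ML/d = 0.01875 m³/s.
2090 L/s = 2.09 m³/s.
After complete mixing, C₀ = (0.01875·21.4 + 2.09·1.7) / 2.109 = 1.875 mg/L.
Travel time t = 6.5e+04 m / 0.79 m/s = 8.228e+04 s = 0.9523 d.
C = 1.875·exp(−0.23·0.9523) = 1.875·0.8033 = 1.506 mg/L.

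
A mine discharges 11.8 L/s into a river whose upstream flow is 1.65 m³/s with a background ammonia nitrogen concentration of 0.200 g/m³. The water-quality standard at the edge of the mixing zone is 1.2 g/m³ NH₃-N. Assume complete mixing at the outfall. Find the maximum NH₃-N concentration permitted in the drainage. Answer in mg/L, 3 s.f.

141 mg/L

11.8 L/s = 0.0118 m³/s.
Mass balance: 1.2·1.662 = 0.0118·Cₑ + 1.65·0.2.
Cₑ = (1.994 − 0.33) / 0.0118 = 141 mg/L.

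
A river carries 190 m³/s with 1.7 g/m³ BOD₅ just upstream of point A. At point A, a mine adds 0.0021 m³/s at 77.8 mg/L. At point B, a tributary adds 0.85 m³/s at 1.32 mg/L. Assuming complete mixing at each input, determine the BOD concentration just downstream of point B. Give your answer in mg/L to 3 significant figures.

1.70 mg/L

After input A: C = (190·1.7 + 0.0021·77.8) / 190 = 1.701 mg/L.
After input B: C = (190·1.701 + 0.85·1.32) / 190.9 = 1.699 mg/L.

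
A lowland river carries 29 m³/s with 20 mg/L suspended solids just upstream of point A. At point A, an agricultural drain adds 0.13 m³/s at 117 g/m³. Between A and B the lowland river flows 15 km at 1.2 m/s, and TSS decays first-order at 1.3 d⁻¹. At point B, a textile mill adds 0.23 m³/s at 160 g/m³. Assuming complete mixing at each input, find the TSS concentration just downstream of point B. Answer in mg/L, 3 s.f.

18.1 mg/L

After input A: C = (29·20 + 0.13·117) / 29.13 = 20.43 mg/L.
Over the 15 km reach to input B (t = 1.25e+04 s = 0.1447 d), decay gives C = 20.43·exp(−1.3·0.1447) = 16.93 mg/L.
After input B: C = (29.13·16.93 + 0.23·160) / 29.36 = 18.05 mg/L.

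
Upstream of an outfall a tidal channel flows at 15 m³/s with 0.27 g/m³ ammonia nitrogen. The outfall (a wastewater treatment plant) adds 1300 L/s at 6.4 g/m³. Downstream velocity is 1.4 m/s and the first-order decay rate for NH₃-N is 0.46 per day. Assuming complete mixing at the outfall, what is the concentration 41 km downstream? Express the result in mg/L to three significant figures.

0.649 mg/L

1300 L/s = 1.3 m³/s.
After complete mixing, C₀ = (1.3·6.4 + 15·0.27) / 16.3 = 0.7589 mg/L.
Travel time t = 4.1e+04 m / 1.4 m/s = 2.929e+04 s = 0.339 d.
C = 0.7589·exp(−0.46·0.339) = 0.7589·0.8556 = 0.6493 mg/L.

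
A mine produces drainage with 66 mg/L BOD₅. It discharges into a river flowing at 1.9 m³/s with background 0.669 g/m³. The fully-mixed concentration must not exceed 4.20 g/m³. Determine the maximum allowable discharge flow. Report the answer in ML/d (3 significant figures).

Mass balance at complete mixing: C_std·(Q_w + Q_r) = Q_w·C_e + Q_r·C_b.
Rearranging, Q_w = Q_r·(C_std − C_b)/(C_e − C_std) = 1.9·(4.2 − 0.669) / (66 − 4.2) = 0.1086 m³/s.
= 9.379 ML/d.

9.38 ML/d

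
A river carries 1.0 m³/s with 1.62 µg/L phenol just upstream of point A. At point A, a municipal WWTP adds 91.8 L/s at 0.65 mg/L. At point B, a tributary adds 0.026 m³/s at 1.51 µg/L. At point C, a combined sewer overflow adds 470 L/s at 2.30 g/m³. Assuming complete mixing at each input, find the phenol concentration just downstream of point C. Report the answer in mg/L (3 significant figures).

1.62 µg/L = 0.00162 mg/L.
91.8 L/s = 0.0918 m³/s.
After input A: C = (1·0.00162 + 0.0918·0.65) / 1.092 = 0.05614 mg/L.
1.51 µg/L = 0.00151 mg/L.
After input B: C = (1.092·0.05614 + 0.026·0.00151) / 1.118 = 0.05487 mg/L.
470 L/s = 0.47 m³/s.
After input C: C = (1.118·0.05487 + 0.47·2.3) / 1.588 = 0.7194 mg/L.

0.719 mg/L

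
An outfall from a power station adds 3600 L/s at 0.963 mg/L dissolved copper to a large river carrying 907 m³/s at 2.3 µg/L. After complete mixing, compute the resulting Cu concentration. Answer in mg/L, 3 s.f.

3600 L/s = 3.6 m³/s.
2.3 µg/L = 0.0023 mg/L.
By mass balance at complete mixing, C = (3.6·0.963 + 907·0.0023) / (3.6 + 907) = 5.553/910.6 = 0.006098 mg/L.

0.00610 mg/L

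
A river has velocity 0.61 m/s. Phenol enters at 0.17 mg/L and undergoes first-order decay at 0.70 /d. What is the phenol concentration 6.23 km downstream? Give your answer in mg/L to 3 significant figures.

Travel time t = 6.23 km / 0.61 m/s = 6230/0.61 = 1.021e+04 s = 0.1182 d.
First-order decay: C = 0.17·exp(−0.70·0.1182) = 0.17·0.9206 = 0.1565 mg/L.

0.156 mg/L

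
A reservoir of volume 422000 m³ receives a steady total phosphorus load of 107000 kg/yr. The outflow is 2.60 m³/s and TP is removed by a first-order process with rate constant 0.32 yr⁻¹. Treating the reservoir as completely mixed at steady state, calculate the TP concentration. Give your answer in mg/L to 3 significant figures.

1.30 mg/L

Outflow Q = 2.60 m³/s × 3.156e+07 s/yr = 8.205e+07 m³/yr.
Steady-state CSTR mass balance: W = Q·C + k·V·C, so C = W/(Q + kV).
Q + kV = 8.205e+07 + 0.32·422000 = 8.218e+07 m³/yr.
C = 107000/8.218e+07 = 0.001302 kg/m³ = 1.302 mg/L.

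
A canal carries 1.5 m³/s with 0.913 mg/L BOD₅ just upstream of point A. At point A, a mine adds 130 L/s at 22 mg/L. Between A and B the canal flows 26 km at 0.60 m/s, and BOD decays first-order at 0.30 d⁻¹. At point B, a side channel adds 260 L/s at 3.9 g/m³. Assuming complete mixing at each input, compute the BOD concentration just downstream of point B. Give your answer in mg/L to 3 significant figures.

2.46 mg/L

130 L/s = 0.13 m³/s.
After input A: C = (1.5·0.913 + 0.13·22) / 1.63 = 2.595 mg/L.
Over the 26 km reach to input B (t = 4.333e+04 s = 0.5015 d), decay gives C = 2.595·exp(−0.30·0.5015) = 2.232 mg/L.
260 L/s = 0.26 m³/s.
After input B: C = (1.63·2.232 + 0.26·3.9) / 1.89 = 2.462 mg/L.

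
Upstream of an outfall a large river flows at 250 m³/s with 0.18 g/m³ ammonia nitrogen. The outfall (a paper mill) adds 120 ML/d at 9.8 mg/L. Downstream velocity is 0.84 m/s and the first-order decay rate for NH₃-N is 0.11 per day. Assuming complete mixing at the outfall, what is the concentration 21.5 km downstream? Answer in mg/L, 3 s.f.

0.226 mg/L

120 ML/d = 1.389 m³/s.
After complete mixing, C₀ = (1.389·9.8 + 250·0.18) / 251.4 = 0.2331 mg/L.
Travel time t = 2.15e+04 m / 0.84 m/s = 2.56e+04 s = 0.2962 d.
C = 0.2331·exp(−0.11·0.2962) = 0.2331·0.9679 = 0.2257 mg/L.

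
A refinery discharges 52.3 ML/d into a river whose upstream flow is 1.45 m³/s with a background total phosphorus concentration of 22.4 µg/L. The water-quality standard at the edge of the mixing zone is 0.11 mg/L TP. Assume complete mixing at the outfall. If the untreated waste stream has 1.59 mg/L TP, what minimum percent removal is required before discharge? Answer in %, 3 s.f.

79.9 %

52.3 ML/d = 0.6053 m³/s.
22.4 µg/L = 0.0224 mg/L.
Mass balance: 0.11·2.055 = 0.6053·Cₑ + 1.45·0.0224.
Cₑ = (0.2261 − 0.03248) / 0.6053 = 0.3198 mg/L.
Required removal = 1 − 0.3198/1.59 = 79.88 %.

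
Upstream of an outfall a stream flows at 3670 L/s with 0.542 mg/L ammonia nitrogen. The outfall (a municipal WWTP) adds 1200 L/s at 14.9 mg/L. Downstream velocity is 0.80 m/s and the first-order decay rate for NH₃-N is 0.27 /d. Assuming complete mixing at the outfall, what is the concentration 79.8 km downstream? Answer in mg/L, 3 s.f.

2.99 mg/L

1200 L/s = 1.2 m³/s.
3670 L/s = 3.67 m³/s.
After complete mixing, C₀ = (1.2·14.9 + 3.67·0.542) / 4.87 = 4.08 mg/L.
Travel time t = 7.98e+04 m / 0.80 m/s = 9.975e+04 s = 1.155 d.
C = 4.08·exp(−0.27·1.155) = 4.08·0.7322 = 2.987 mg/L.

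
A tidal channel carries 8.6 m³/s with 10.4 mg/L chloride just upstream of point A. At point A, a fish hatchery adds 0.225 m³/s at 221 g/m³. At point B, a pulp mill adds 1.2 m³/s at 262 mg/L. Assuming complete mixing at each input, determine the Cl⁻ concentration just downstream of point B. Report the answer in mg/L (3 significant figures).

45.2 mg/L

After input A: C = (8.6·10.4 + 0.225·221) / 8.825 = 15.77 mg/L.
After input B: C = (8.825·15.77 + 1.2·262) / 10.02 = 45.24 mg/L.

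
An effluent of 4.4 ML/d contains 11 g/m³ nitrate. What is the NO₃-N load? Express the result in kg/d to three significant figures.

4.4 ML/d = 0.05093 m³/s.
Mass flux = Q·C = 0.05093 m³/s × 11 g/m³ = 0.5602 g/s.
= 0.5602 g/s × 86.4 = 48.4 kg/d.

48.4 kg/d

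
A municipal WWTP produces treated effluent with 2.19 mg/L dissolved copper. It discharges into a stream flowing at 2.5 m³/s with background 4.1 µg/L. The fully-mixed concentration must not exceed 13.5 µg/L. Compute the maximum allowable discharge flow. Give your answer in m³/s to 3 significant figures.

4.1 µg/L = 0.0041 mg/L.
13.5 µg/L = 0.0135 mg/L.
Mass balance at complete mixing: C_std·(Q_w + Q_r) = Q_w·C_e + Q_r·C_b.
Rearranging, Q_w = Q_r·(C_std − C_b)/(C_e − C_std) = 2.5·(0.0135 − 0.0041) / (2.19 − 0.0135) = 0.0108 m³/s.

0.0108 m³/s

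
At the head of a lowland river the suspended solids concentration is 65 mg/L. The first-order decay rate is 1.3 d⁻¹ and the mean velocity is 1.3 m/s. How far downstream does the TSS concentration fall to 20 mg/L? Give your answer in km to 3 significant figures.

102 km

From C = C₀·e^(−kt), t = ln(C₀/C)/k = ln(65/20)/1.3 = 1.179/1.3 = 0.9067 d.
Distance = v·t = 1.3 m/s × 7.834e+04 s = 1.018e+05 m = 101.8 km.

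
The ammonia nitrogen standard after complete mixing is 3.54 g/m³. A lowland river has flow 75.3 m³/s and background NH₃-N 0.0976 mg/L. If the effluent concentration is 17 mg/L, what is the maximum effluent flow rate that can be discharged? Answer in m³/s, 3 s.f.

19.3 m³/s

Mass balance at complete mixing: C_std·(Q_w + Q_r) = Q_w·C_e + Q_r·C_b.
Rearranging, Q_w = Q_r·(C_std − C_b)/(C_e − C_std) = 75.3·(3.54 − 0.0976) / (17 − 3.54) = 19.26 m³/s.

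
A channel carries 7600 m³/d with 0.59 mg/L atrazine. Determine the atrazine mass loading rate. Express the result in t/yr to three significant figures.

1.64 t/yr

7600 m³/d = 0.08796 m³/s.
Mass flux = Q·C = 0.08796 m³/s × 0.59 g/m³ = 0.0519 g/s.
= 0.0519 g/s × 31.56 = 1.638 t/yr.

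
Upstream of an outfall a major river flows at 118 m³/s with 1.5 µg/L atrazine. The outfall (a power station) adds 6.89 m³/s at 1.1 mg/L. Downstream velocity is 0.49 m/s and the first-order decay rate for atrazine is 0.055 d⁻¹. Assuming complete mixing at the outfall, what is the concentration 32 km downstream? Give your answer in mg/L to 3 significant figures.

0.0596 mg/L

1.5 µg/L = 0.0015 mg/L.
After complete mixing, C₀ = (6.89·1.1 + 118·0.0015) / 124.9 = 0.0621 mg/L.
Travel time t = 3.2e+04 m / 0.49 m/s = 6.531e+04 s = 0.7559 d.
C = 0.0621·exp(−0.055·0.7559) = 0.0621·0.9593 = 0.05957 mg/L.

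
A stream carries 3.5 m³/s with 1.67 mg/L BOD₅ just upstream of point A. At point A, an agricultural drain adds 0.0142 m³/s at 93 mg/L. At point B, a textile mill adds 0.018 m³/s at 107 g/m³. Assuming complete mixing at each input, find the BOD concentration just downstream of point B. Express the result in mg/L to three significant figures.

2.57 mg/L

After input A: C = (3.5·1.67 + 0.0142·93) / 3.514 = 2.039 mg/L.
After input B: C = (3.514·2.039 + 0.018·107) / 3.532 = 2.574 mg/L.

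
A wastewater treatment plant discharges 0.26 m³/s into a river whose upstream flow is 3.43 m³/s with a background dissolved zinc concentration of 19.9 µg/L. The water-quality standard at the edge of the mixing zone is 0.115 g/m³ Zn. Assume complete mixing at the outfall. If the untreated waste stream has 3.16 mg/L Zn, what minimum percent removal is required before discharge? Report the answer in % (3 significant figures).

19.9 µg/L = 0.0199 mg/L.
Mass balance: 0.115·3.69 = 0.26·Cₑ + 3.43·0.0199.
Cₑ = (0.4244 − 0.06826) / 0.26 = 1.37 mg/L.
Required removal = 1 − 1.37/3.16 = 56.66 %.

56.7 %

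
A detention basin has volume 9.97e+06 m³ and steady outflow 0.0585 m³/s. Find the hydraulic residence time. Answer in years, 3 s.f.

Q = 0.0585 m³/s × 3.156e+07 s/yr = 1.846e+06 m³/yr.
Hydraulic residence time τ = V/Q = 9.97e+06/1.846e+06 = 5.401 yr.

5.40 yr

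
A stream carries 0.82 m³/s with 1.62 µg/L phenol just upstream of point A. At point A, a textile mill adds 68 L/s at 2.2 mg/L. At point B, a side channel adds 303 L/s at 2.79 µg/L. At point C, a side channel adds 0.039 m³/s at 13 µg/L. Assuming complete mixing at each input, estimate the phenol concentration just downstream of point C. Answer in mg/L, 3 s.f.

1.62 µg/L = 0.00162 mg/L.
68 L/s = 0.068 m³/s.
After input A: C = (0.82·0.00162 + 0.068·2.2) / 0.888 = 0.17 mg/L.
303 L/s = 0.303 m³/s.
2.79 µg/L = 0.00279 mg/L.
After input B: C = (0.888·0.17 + 0.303·0.00279) / 1.191 = 0.1274 mg/L.
13 µg/L = 0.013 mg/L.
After input C: C = (1.191·0.1274 + 0.039·0.013) / 1.23 = 0.1238 mg/L.

0.124 mg/L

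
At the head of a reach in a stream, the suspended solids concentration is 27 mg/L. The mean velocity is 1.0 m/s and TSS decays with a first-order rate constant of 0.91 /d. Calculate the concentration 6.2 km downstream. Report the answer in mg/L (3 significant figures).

Travel time t = 6.2 km / 1.0 m/s = 6200/1.0 = 6200 s = 0.07176 d.
First-order decay: C = 27·exp(−0.91·0.07176) = 27·0.9368 = 25.29 mg/L.

25.3 mg/L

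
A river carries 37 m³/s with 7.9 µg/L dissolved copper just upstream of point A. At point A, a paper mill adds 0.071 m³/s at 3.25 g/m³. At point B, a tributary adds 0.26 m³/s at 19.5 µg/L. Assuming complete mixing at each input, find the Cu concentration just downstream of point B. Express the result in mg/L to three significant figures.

0.0141 mg/L

7.9 µg/L = 0.0079 mg/L.
After input A: C = (37·0.0079 + 0.071·3.25) / 37.07 = 0.01411 mg/L.
19.5 µg/L = 0.0195 mg/L.
After input B: C = (37.07·0.01411 + 0.26·0.0195) / 37.33 = 0.01415 mg/L.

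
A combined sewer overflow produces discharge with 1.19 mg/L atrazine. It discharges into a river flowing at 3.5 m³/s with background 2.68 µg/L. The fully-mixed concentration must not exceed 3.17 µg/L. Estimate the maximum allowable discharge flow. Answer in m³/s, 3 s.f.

0.00145 m³/s

2.68 µg/L = 0.00268 mg/L.
3.17 µg/L = 0.00317 mg/L.
Mass balance at complete mixing: C_std·(Q_w + Q_r) = Q_w·C_e + Q_r·C_b.
Rearranging, Q_w = Q_r·(C_std − C_b)/(C_e − C_std) = 3.5·(0.00317 − 0.00268) / (1.19 − 0.00317) = 0.001445 m³/s.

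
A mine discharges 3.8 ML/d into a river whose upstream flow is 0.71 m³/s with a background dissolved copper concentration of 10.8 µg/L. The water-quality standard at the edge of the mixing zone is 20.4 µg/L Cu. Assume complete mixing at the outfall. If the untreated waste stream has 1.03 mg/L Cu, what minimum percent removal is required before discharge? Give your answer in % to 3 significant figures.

83.0 %

3.8 ML/d = 0.04398 m³/s.
10.8 µg/L = 0.0108 mg/L.
20.4 µg/L = 0.0204 mg/L.
Mass balance: 0.0204·0.754 = 0.04398·Cₑ + 0.71·0.0108.
Cₑ = (0.01538 − 0.007668) / 0.04398 = 0.1754 mg/L.
Required removal = 1 − 0.1754/1.03 = 82.97 %.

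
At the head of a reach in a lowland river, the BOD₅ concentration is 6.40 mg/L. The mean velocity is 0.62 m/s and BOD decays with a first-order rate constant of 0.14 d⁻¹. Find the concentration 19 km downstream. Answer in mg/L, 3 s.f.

6.09 mg/L

Travel time t = 19 km / 0.62 m/s = 1.9e+04/0.62 = 3.065e+04 s = 0.3547 d.
First-order decay: C = 6.40·exp(−0.14·0.3547) = 6.40·0.9516 = 6.09 mg/L.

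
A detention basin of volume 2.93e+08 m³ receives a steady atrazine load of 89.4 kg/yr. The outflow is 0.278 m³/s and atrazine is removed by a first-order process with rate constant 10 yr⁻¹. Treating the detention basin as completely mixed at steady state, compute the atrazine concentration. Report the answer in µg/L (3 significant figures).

Outflow Q = 0.278 m³/s × 3.156e+07 s/yr = 8.773e+06 m³/yr.
Steady-state CSTR mass balance: W = Q·C + k·V·C, so C = W/(Q + kV).
Q + kV = 8.773e+06 + 10·2.93e+08 = 2.939e+09 m³/yr.
C = 89.4/2.939e+09 = 3.042e-08 kg/m³ = 3.042e-05 mg/L = 0.03042 µg/L.

0.0304 µg/L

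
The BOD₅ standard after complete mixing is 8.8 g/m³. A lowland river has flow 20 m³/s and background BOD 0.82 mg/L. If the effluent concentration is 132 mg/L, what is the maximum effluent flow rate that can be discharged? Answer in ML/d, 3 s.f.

Mass balance at complete mixing: C_std·(Q_w + Q_r) = Q_w·C_e + Q_r·C_b.
Rearranging, Q_w = Q_r·(C_std − C_b)/(C_e − C_std) = 20·(8.8 − 0.82) / (132 − 8.8) = 1.295 m³/s.
= 111.9 ML/d.

112 ML/d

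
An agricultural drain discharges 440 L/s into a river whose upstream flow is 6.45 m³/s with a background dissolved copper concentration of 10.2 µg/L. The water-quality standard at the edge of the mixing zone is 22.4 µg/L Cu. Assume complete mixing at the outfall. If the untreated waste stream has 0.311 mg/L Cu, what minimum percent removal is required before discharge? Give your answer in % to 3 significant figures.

35.3 %

440 L/s = 0.44 m³/s.
10.2 µg/L = 0.0102 mg/L.
22.4 µg/L = 0.0224 mg/L.
Mass balance: 0.0224·6.89 = 0.44·Cₑ + 6.45·0.0102.
Cₑ = (0.1543 − 0.06579) / 0.44 = 0.2012 mg/L.
Required removal = 1 − 0.2012/0.311 = 35.29 %.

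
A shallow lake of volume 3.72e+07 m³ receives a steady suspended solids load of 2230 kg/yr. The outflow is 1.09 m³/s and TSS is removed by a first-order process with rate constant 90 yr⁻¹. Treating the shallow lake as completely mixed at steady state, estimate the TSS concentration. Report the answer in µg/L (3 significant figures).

0.659 µg/L

Outflow Q = 1.09 m³/s × 3.156e+07 s/yr = 3.44e+07 m³/yr.
Steady-state CSTR mass balance: W = Q·C + k·V·C, so C = W/(Q + kV).
Q + kV = 3.44e+07 + 90·3.72e+07 = 3.382e+09 m³/yr.
C = 2230/3.382e+09 = 6.593e-07 kg/m³ = 0.0006593 mg/L = 0.6593 µg/L.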